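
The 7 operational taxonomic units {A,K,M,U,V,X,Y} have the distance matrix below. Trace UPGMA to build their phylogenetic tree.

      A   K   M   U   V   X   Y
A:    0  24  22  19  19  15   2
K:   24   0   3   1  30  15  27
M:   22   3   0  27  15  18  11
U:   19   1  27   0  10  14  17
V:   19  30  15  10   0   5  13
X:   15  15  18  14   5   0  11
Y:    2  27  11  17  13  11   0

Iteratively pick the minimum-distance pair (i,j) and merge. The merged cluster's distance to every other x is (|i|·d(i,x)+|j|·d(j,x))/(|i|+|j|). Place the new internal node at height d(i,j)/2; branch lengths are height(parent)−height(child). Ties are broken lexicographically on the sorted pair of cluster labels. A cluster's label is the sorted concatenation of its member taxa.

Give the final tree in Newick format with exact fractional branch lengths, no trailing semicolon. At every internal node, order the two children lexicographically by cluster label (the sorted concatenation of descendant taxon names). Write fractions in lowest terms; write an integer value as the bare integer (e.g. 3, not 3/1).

(((A:1,Y:1):25/4,(V:5/2,X:5/2):19/4):2,((K:1/2,U:1/2):7,M:15/2):7/4)

iteration 1: select K,U (d=1); attach at lengths (1/2, 1/2); label the merged cluster KU
  updated: d(A,KU)=43/2, d(KU,M)=15, d(KU,V)=20, d(KU,X)=29/2, d(KU,Y)=22
iteration 2: select A,Y (d=2); attach at lengths (1, 1); label the merged cluster AY
  updated: d(AY,KU)=87/4, d(AY,M)=33/2, d(AY,V)=16, d(AY,X)=13
iteration 3: select V,X (d=5); attach at lengths (5/2, 5/2); label the merged cluster VX
  updated: d(AY,VX)=29/2, d(KU,VX)=69/4, d(M,VX)=33/2
iteration 4: select AY,VX (d=29/2); attach at lengths (25/4, 19/4); label the merged cluster AVXY
  updated: d(AVXY,KU)=39/2, d(AVXY,M)=33/2
iteration 5: select KU,M (d=15); attach at lengths (7, 15/2); label the merged cluster KMU
  updated: d(AVXY,KMU)=37/2
iteration 6: select AVXY,KMU (d=37/2); attach at lengths (2, 7/4); label the merged cluster AKMUVXY
final tree: (((A:1,Y:1):25/4,(V:5/2,X:5/2):19/4):2,((K:1/2,U:1/2):7,M:15/2):7/4)
total length: 149/4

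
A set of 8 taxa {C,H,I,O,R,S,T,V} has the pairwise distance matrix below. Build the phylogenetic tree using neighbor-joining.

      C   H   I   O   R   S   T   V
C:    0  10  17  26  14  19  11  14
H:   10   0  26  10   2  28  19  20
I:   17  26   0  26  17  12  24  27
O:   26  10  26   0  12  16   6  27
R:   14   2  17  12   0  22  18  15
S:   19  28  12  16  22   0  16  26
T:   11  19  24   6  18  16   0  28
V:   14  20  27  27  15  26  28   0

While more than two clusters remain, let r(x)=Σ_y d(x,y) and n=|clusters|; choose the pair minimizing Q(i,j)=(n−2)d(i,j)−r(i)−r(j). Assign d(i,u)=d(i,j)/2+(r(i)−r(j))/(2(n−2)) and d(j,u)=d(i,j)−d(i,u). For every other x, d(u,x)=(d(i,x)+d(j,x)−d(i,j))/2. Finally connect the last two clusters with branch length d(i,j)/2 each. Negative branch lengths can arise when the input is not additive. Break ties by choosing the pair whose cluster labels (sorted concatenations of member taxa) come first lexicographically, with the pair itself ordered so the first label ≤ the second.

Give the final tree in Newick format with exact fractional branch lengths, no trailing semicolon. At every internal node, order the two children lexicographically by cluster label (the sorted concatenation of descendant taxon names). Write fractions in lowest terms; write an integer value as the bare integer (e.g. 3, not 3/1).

1. join I+S (d=12, Q=-216) ⇒ IS; edges |I|=41/6, |S|=31/6
  updated: d(C,IS)=12, d(H,IS)=21, d(IS,O)=15, d(IS,R)=27/2, d(IS,T)=14, d(IS,V)=41/2
2. join O+T (d=6, Q=-162) ⇒ OT; edges |O|=3, |T|=3
  updated: d(C,OT)=31/2, d(H,OT)=23/2, d(IS,OT)=23/2, d(OT,R)=12, d(OT,V)=49/2
3. join H+R (d=2, Q=-113) ⇒ HR; edges |H|=2, |R|=0
  updated: d(C,HR)=11, d(HR,IS)=65/4, d(HR,OT)=43/4, d(HR,V)=33/2
4. join IS+OT (d=23/2, Q=-88) ⇒ IOST; edges |IS|=65/12, |OT|=73/12
  updated: d(C,IOST)=8, d(HR,IOST)=31/4, d(IOST,V)=67/4
5. join C+V (d=14, Q=-209/4) ⇒ CV; edges |C|=55/16, |V|=169/16
  updated: d(CV,HR)=27/4, d(CV,IOST)=43/8
6. join CV+HR (d=27/4, Q=-159/8) ⇒ CHRV; edges |CV|=35/16, |HR|=73/16
  updated: d(CHRV,IOST)=51/16
7. join CHRV+IOST (d=51/16) ⇒ CHIORSTV; edges |CHRV|=51/32, |IOST|=51/32
final tree: (((C:55/16,V:169/16):35/16,(H:2,R:0):73/16):51/32,((I:41/6,S:31/6):65/12,(O:3,T:3):73/12):51/32)
total length: 887/16

(((C:55/16,V:169/16):35/16,(H:2,R:0):73/16):51/32,((I:41/6,S:31/6):65/12,(O:3,T:3):73/12):51/32)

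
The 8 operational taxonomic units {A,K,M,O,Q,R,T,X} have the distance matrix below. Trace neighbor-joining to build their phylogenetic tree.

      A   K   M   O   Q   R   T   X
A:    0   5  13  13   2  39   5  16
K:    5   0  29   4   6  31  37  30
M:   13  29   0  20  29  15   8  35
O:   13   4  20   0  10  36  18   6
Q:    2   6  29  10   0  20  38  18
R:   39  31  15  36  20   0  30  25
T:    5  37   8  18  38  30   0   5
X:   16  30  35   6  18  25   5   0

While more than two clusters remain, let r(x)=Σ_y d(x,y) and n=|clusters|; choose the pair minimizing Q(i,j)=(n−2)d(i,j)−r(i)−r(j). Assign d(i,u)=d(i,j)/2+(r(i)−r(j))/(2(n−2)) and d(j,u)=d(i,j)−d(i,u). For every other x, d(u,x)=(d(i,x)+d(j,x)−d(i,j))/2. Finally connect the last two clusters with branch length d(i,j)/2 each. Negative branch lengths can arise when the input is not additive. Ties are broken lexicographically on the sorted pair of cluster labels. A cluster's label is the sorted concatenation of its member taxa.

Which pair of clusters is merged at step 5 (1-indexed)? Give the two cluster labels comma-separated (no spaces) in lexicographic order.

A,Q

step 1: merge (M,R) at d=15, Q=-255; branch lengths M→43/12, R→137/12; new cluster MR
  updated: d(A,MR)=37/2, d(K,MR)=45/2, d(MR,O)=41/2, d(MR,Q)=17, d(MR,T)=23/2, d(MR,X)=45/2
step 2: merge (T,X) at d=5, Q=-187; branch lengths T→21/5, X→4/5; new cluster TX
  updated: d(A,TX)=8, d(K,TX)=31, d(MR,TX)=29/2, d(O,TX)=19/2, d(Q,TX)=51/2
step 3: merge (MR,TX) at d=29/2, Q=-247/2; branch lengths MR→125/16, TX→107/16; new cluster MRTX
  updated: d(A,MRTX)=6, d(K,MRTX)=39/2, d(MRTX,O)=31/4, d(MRTX,Q)=14
step 4: merge (MRTX,O) at d=31/4, Q=-235/4; branch lengths MRTX→143/24, O→43/24; new cluster MORTX
  updated: d(A,MORTX)=45/8, d(K,MORTX)=63/8, d(MORTX,Q)=65/8
step 5: merge (A,Q) at d=2, Q=-99/4; branch lengths A→1/8, Q→15/8; new cluster AQ
  updated: d(AQ,K)=9/2, d(AQ,MORTX)=47/8
step 6: merge (AQ,K) at d=9/2, Q=-73/4; branch lengths AQ→5/4, K→13/4; new cluster AKQ
  updated: d(AKQ,MORTX)=37/8
step 7: merge (AKQ,MORTX) at d=37/8; branch lengths AKQ→37/16, MORTX→37/16; new cluster AKMOQRTX
final tree: (((A:1/8,Q:15/8):5/4,K:13/4):37/16,(((M:43/12,R:137/12):125/16,(T:21/5,X:4/5):107/16):143/24,O:43/24):37/16)
total length: 427/8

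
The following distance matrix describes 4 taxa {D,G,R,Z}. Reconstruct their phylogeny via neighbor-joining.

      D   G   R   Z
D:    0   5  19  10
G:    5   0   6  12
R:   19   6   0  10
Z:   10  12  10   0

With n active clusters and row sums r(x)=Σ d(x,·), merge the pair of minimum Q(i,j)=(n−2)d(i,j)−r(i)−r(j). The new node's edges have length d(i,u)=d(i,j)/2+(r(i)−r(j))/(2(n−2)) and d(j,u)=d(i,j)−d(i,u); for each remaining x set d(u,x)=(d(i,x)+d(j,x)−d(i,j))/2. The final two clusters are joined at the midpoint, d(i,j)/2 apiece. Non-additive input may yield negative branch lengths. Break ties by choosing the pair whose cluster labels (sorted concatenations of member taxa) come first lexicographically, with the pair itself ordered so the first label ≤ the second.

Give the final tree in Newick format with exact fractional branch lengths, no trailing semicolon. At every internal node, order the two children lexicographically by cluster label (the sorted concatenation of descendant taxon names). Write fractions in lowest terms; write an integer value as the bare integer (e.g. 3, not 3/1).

1. join D+G (d=5, Q=-47) ⇒ DG; edges |D|=21/4, |G|=-1/4
  updated: d(DG,R)=10, d(DG,Z)=17/2
2. join DG+R (d=10, Q=-57/2) ⇒ DGR; edges |DG|=17/4, |R|=23/4
  updated: d(DGR,Z)=17/4
3. join DGR+Z (d=17/4) ⇒ DGRZ; edges |DGR|=17/8, |Z|=17/8
final tree: (((D:21/4,G:-1/4):17/4,R:23/4):17/8,Z:17/8)
total length: 77/4

(((D:21/4,G:-1/4):17/4,R:23/4):17/8,Z:17/8)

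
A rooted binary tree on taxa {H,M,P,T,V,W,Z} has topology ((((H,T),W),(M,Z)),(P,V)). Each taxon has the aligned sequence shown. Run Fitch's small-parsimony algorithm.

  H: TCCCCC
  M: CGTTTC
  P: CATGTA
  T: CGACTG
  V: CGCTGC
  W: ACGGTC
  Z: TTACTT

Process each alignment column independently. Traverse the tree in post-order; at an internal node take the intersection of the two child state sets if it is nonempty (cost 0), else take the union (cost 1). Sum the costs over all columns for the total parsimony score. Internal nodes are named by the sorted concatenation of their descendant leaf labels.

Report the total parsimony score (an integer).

HT@0: {T} ∪ {C} = {C,T} (union, +1)
HTW@0: {C,T} ∪ {A} = {A,C,T} (union, +1)
MZ@0: {C} ∪ {T} = {C,T} (union, +1)
HMTWZ@0: {A,C,T} ∩ {C,T} = {C,T} (intersection, +0)
PV@0: {C} ∩ {C} = {C} (intersection, +0)
HMPTVWZ@0: {C,T} ∩ {C} = {C} (intersection, +0)
HT@1: {C} ∪ {G} = {C,G} (union, +1)
HTW@1: {C,G} ∩ {C} = {C} (intersection, +0)
MZ@1: {G} ∪ {T} = {G,T} (union, +1)
HMTWZ@1: {C} ∪ {G,T} = {C,G,T} (union, +1)
PV@1: {A} ∪ {G} = {A,G} (union, +1)
HMPTVWZ@1: {C,G,T} ∩ {A,G} = {G} (intersection, +0)
HT@2: {C} ∪ {A} = {A,C} (union, +1)
HTW@2: {A,C} ∪ {G} = {A,C,G} (union, +1)
MZ@2: {T} ∪ {A} = {A,T} (union, +1)
HMTWZ@2: {A,C,G} ∩ {A,T} = {A} (intersection, +0)
PV@2: {T} ∪ {C} = {C,T} (union, +1)
HMPTVWZ@2: {A} ∪ {C,T} = {A,C,T} (union, +1)
HT@3: {C} ∩ {C} = {C} (intersection, +0)
HTW@3: {C} ∪ {G} = {C,G} (union, +1)
MZ@3: {T} ∪ {C} = {C,T} (union, +1)
HMTWZ@3: {C,G} ∩ {C,T} = {C} (intersection, +0)
PV@3: {G} ∪ {T} = {G,T} (union, +1)
HMPTVWZ@3: {C} ∪ {G,T} = {C,G,T} (union, +1)
HT@4: {C} ∪ {T} = {C,T} (union, +1)
HTW@4: {C,T} ∩ {T} = {T} (intersection, +0)
MZ@4: {T} ∩ {T} = {T} (intersection, +0)
HMTWZ@4: {T} ∩ {T} = {T} (intersection, +0)
PV@4: {T} ∪ {G} = {G,T} (union, +1)
HMPTVWZ@4: {T} ∩ {G,T} = {T} (intersection, +0)
HT@5: {C} ∪ {G} = {C,G} (union, +1)
HTW@5: {C,G} ∩ {C} = {C} (intersection, +0)
MZ@5: {C} ∪ {T} = {C,T} (union, +1)
HMTWZ@5: {C} ∩ {C,T} = {C} (intersection, +0)
PV@5: {A} ∪ {C} = {A,C} (union, +1)
HMPTVWZ@5: {C} ∩ {A,C} = {C} (intersection, +0)
per-site changes: [3, 4, 5, 4, 2, 3]; total = 21

21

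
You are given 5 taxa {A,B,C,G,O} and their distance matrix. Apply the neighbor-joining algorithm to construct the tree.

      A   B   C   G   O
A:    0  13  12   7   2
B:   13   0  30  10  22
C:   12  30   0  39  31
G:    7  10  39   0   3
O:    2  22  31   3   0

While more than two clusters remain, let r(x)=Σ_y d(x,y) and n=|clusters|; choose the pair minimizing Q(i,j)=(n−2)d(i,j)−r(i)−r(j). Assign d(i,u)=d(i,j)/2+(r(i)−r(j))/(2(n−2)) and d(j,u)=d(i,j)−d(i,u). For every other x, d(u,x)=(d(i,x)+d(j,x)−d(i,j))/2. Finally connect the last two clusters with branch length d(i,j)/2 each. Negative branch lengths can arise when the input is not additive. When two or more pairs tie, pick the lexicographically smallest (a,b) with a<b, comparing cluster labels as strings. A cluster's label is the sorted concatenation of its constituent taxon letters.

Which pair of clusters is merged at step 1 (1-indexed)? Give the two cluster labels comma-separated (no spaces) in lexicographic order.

A,C

1. join A+C (d=12, Q=-110) ⇒ AC; edges |A|=-7, |C|=19
  updated: d(AC,B)=31/2, d(AC,G)=17, d(AC,O)=21/2
2. join AC+B (d=31/2, Q=-119/2) ⇒ ABC; edges |AC|=53/8, |B|=71/8
  updated: d(ABC,G)=23/4, d(ABC,O)=17/2
3. join ABC+G (d=23/4, Q=-69/4) ⇒ ABCG; edges |ABC|=45/8, |G|=1/8
  updated: d(ABCG,O)=23/8
4. join ABCG+O (d=23/8) ⇒ ABCGO; edges |ABCG|=23/16, |O|=23/16
final tree: ((((A:-7,C:19):53/8,B:71/8):45/8,G:1/8):23/16,O:23/16)
total length: 289/8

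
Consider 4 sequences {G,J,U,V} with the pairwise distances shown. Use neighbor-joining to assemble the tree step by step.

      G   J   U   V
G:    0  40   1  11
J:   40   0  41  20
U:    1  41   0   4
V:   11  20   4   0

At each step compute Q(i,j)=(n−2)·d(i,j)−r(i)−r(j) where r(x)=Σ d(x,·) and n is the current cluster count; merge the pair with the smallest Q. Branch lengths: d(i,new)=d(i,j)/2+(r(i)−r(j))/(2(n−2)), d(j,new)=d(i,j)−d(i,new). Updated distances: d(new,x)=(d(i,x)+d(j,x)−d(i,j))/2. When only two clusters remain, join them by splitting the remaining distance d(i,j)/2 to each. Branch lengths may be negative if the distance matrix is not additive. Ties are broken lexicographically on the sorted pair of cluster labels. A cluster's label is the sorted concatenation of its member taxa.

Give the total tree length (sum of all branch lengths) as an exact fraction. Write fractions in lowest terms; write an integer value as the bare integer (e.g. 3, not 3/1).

iteration 1: select G,U (d=1, Q=-96); attach at lengths (2, -1); label the merged cluster GU
  updated: d(GU,J)=40, d(GU,V)=7
iteration 2: select GU,J (d=40, Q=-67); attach at lengths (27/2, 53/2); label the merged cluster GJU
  updated: d(GJU,V)=-13/2
iteration 3: select GJU,V (d=-13/2); attach at lengths (-13/4, -13/4); label the merged cluster GJUV
final tree: (((G:2,U:-1):27/2,J:53/2):-13/4,V:-13/4)
total length: 69/2

69/2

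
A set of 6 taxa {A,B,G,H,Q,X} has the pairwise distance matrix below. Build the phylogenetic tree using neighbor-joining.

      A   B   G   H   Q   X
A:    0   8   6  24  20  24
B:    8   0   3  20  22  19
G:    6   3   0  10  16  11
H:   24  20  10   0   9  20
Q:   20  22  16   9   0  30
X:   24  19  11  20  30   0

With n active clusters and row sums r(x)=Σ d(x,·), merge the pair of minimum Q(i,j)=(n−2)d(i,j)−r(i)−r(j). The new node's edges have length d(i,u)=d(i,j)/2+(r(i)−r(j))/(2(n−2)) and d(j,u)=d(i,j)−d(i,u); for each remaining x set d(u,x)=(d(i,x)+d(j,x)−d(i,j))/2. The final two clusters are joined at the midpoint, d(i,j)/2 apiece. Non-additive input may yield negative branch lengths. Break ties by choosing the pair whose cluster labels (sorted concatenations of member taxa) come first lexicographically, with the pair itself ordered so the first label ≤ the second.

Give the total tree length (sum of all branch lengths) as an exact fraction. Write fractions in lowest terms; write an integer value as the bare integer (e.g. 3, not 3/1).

1. join H+Q (d=9, Q=-144) ⇒ HQ; edges |H|=11/4, |Q|=25/4
  updated: d(A,HQ)=35/2, d(B,HQ)=33/2, d(G,HQ)=17/2, d(HQ,X)=41/2
2. join A+B (d=8, Q=-78) ⇒ AB; edges |A|=11/2, |B|=5/2
  updated: d(AB,G)=1/2, d(AB,HQ)=13, d(AB,X)=35/2
3. join AB+G (d=1/2, Q=-50) ⇒ ABG; edges |AB|=3, |G|=-5/2
  updated: d(ABG,HQ)=21/2, d(ABG,X)=14
4. join ABG+HQ (d=21/2, Q=-45) ⇒ ABGHQ; edges |ABG|=2, |HQ|=17/2
  updated: d(ABGHQ,X)=12
5. join ABGHQ+X (d=12) ⇒ ABGHQX; edges |ABGHQ|=6, |X|=6
final tree: ((((A:11/2,B:5/2):3,G:-5/2):2,(H:11/4,Q:25/4):17/2):6,X:6)
total length: 40

40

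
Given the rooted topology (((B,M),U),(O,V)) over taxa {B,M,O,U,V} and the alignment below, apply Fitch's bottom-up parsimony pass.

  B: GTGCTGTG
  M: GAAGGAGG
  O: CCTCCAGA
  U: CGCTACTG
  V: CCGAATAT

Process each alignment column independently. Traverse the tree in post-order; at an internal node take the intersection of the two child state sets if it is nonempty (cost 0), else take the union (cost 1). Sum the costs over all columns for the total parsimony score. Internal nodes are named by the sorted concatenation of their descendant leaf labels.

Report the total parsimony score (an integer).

21

[col 0] BM: children B:{G}, M:{G} ∩→ {G}; cost 0
[col 0] BMU: children BM:{G}, U:{C} ∪→ {C,G}; cost 1
[col 0] OV: children O:{C}, V:{C} ∩→ {C}; cost 0
[col 0] BMOUV: children BMU:{C,G}, OV:{C} ∩→ {C}; cost 0
[col 1] BM: children B:{T}, M:{A} ∪→ {A,T}; cost 1
[col 1] BMU: children BM:{A,T}, U:{G} ∪→ {A,G,T}; cost 1
[col 1] OV: children O:{C}, V:{C} ∩→ {C}; cost 0
[col 1] BMOUV: children BMU:{A,G,T}, OV:{C} ∪→ {A,C,G,T}; cost 1
[col 2] BM: children B:{G}, M:{A} ∪→ {A,G}; cost 1
[col 2] BMU: children BM:{A,G}, U:{C} ∪→ {A,C,G}; cost 1
[col 2] OV: children O:{T}, V:{G} ∪→ {G,T}; cost 1
[col 2] BMOUV: children BMU:{A,C,G}, OV:{G,T} ∩→ {G}; cost 0
[col 3] BM: children B:{C}, M:{G} ∪→ {C,G}; cost 1
[col 3] BMU: children BM:{C,G}, U:{T} ∪→ {C,G,T}; cost 1
[col 3] OV: children O:{C}, V:{A} ∪→ {A,C}; cost 1
[col 3] BMOUV: children BMU:{C,G,T}, OV:{A,C} ∩→ {C}; cost 0
[col 4] BM: children B:{T}, M:{G} ∪→ {G,T}; cost 1
[col 4] BMU: children BM:{G,T}, U:{A} ∪→ {A,G,T}; cost 1
[col 4] OV: children O:{C}, V:{A} ∪→ {A,C}; cost 1
[col 4] BMOUV: children BMU:{A,G,T}, OV:{A,C} ∩→ {A}; cost 0
[col 5] BM: children B:{G}, M:{A} ∪→ {A,G}; cost 1
[col 5] BMU: children BM:{A,G}, U:{C} ∪→ {A,C,G}; cost 1
[col 5] OV: children O:{A}, V:{T} ∪→ {A,T}; cost 1
[col 5] BMOUV: children BMU:{A,C,G}, OV:{A,T} ∩→ {A}; cost 0
[col 6] BM: children B:{T}, M:{G} ∪→ {G,T}; cost 1
[col 6] BMU: children BM:{G,T}, U:{T} ∩→ {T}; cost 0
[col 6] OV: children O:{G}, V:{A} ∪→ {A,G}; cost 1
[col 6] BMOUV: children BMU:{T}, OV:{A,G} ∪→ {A,G,T}; cost 1
[col 7] BM: children B:{G}, M:{G} ∩→ {G}; cost 0
[col 7] BMU: children BM:{G}, U:{G} ∩→ {G}; cost 0
[col 7] OV: children O:{A}, V:{T} ∪→ {A,T}; cost 1
[col 7] BMOUV: children BMU:{G}, OV:{A,T} ∪→ {A,G,T}; cost 1
per-site changes: [1, 3, 3, 3, 3, 3, 3, 2]; total = 21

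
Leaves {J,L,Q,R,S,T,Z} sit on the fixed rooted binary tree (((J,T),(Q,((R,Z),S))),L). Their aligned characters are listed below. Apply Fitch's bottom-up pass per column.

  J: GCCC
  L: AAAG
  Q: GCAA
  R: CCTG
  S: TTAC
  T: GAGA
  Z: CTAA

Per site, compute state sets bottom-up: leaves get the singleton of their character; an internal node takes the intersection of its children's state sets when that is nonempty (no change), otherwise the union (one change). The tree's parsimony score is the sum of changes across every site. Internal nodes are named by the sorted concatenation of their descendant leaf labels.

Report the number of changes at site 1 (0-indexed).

4

JT@0: {G} ∩ {G} = {G} (intersection, +0)
RZ@0: {C} ∩ {C} = {C} (intersection, +0)
RSZ@0: {C} ∪ {T} = {C,T} (union, +1)
QRSZ@0: {G} ∪ {C,T} = {C,G,T} (union, +1)
JQRSTZ@0: {G} ∩ {C,G,T} = {G} (intersection, +0)
JLQRSTZ@0: {G} ∪ {A} = {A,G} (union, +1)
JT@1: {C} ∪ {A} = {A,C} (union, +1)
RZ@1: {C} ∪ {T} = {C,T} (union, +1)
RSZ@1: {C,T} ∩ {T} = {T} (intersection, +0)
QRSZ@1: {C} ∪ {T} = {C,T} (union, +1)
JQRSTZ@1: {A,C} ∩ {C,T} = {C} (intersection, +0)
JLQRSTZ@1: {C} ∪ {A} = {A,C} (union, +1)
JT@2: {C} ∪ {G} = {C,G} (union, +1)
RZ@2: {T} ∪ {A} = {A,T} (union, +1)
RSZ@2: {A,T} ∩ {A} = {A} (intersection, +0)
QRSZ@2: {A} ∩ {A} = {A} (intersection, +0)
JQRSTZ@2: {C,G} ∪ {A} = {A,C,G} (union, +1)
JLQRSTZ@2: {A,C,G} ∩ {A} = {A} (intersection, +0)
JT@3: {C} ∪ {A} = {A,C} (union, +1)
RZ@3: {G} ∪ {A} = {A,G} (union, +1)
RSZ@3: {A,G} ∪ {C} = {A,C,G} (union, +1)
QRSZ@3: {A} ∩ {A,C,G} = {A} (intersection, +0)
JQRSTZ@3: {A,C} ∩ {A} = {A} (intersection, +0)
JLQRSTZ@3: {A} ∪ {G} = {A,G} (union, +1)
per-site changes: [3, 4, 3, 4]; total = 14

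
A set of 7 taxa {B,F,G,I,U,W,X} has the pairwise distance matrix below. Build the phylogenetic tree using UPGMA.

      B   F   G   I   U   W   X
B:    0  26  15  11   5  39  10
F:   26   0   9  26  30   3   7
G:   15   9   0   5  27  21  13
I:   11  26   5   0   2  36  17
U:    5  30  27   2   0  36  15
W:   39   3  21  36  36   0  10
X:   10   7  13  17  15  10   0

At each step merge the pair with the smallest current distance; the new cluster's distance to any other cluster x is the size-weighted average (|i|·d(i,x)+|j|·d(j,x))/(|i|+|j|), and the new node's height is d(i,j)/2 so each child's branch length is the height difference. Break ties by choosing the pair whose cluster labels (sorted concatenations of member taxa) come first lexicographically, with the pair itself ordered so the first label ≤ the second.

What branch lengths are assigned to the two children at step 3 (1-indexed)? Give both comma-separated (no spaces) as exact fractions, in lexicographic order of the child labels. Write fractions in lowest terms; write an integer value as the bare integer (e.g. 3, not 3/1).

4,3

1. join I+U (d=2) ⇒ IU; edges |I|=1, |U|=1
  updated: d(B,IU)=8, d(F,IU)=28, d(G,IU)=16, d(IU,W)=36, d(IU,X)=16
2. join F+W (d=3) ⇒ FW; edges |F|=3/2, |W|=3/2
  updated: d(B,FW)=65/2, d(FW,G)=15, d(FW,IU)=32, d(FW,X)=17/2
3. join B+IU (d=8) ⇒ BIU; edges |B|=4, |IU|=3
  updated: d(BIU,FW)=193/6, d(BIU,G)=47/3, d(BIU,X)=14
4. join FW+X (d=17/2) ⇒ FWX; edges |FW|=11/4, |X|=17/4
  updated: d(BIU,FWX)=235/9, d(FWX,G)=43/3
5. join FWX+G (d=43/3) ⇒ FGWX; edges |FWX|=35/12, |G|=43/6
  updated: d(BIU,FGWX)=47/2
6. join BIU+FGWX (d=47/2) ⇒ BFGIUWX; edges |BIU|=31/4, |FGWX|=55/12
final tree: ((B:4,(I:1,U:1):3):31/4,(((F:3/2,W:3/2):11/4,X:17/4):35/12,G:43/6):55/12)
total length: 497/12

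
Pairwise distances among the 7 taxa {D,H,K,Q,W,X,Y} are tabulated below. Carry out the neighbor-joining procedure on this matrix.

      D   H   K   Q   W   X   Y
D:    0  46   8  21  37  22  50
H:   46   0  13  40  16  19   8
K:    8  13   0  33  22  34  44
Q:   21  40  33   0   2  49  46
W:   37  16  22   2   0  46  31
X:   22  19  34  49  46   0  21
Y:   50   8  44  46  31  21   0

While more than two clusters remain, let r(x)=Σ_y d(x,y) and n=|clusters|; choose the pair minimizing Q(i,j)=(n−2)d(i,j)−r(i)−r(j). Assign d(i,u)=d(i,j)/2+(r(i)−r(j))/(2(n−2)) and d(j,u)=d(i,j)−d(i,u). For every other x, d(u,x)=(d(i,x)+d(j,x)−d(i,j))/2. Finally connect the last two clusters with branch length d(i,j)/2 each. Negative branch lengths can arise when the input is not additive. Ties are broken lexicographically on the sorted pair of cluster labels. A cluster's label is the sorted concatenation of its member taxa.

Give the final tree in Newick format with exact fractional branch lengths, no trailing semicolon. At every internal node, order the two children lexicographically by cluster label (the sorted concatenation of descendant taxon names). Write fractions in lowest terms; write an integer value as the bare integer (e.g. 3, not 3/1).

(((((D:121/16,K:7/16):205/24,(Q:47/10,W:-27/10):353/24):101/8,X:11):5,H:0):4,Y:4)

iteration 1: select Q,W (d=2, Q=-335); attach at lengths (47/10, -27/10); label the merged cluster QW
  updated: d(D,QW)=28, d(H,QW)=27, d(K,QW)=53/2, d(QW,X)=93/2, d(QW,Y)=75/2
iteration 2: select D,K (d=8, Q=-495/2); attach at lengths (121/16, 7/16); label the merged cluster DK
  updated: d(DK,H)=51/2, d(DK,QW)=93/4, d(DK,X)=24, d(DK,Y)=43
iteration 3: select DK,QW (d=93/4, Q=-721/4); attach at lengths (205/24, 353/24); label the merged cluster DKQW
  updated: d(DKQW,H)=117/8, d(DKQW,X)=189/8, d(DKQW,Y)=229/8
iteration 4: select DKQW,X (d=189/8, Q=-333/4); attach at lengths (101/8, 11); label the merged cluster DKQWX
  updated: d(DKQWX,H)=5, d(DKQWX,Y)=13
iteration 5: select DKQWX,H (d=5, Q=-26); attach at lengths (5, 0); label the merged cluster DHKQWX
  updated: d(DHKQWX,Y)=8
iteration 6: select DHKQWX,Y (d=8); attach at lengths (4, 4); label the merged cluster DHKQWXY
final tree: (((((D:121/16,K:7/16):205/24,(Q:47/10,W:-27/10):353/24):101/8,X:11):5,H:0):4,Y:4)
total length: 559/8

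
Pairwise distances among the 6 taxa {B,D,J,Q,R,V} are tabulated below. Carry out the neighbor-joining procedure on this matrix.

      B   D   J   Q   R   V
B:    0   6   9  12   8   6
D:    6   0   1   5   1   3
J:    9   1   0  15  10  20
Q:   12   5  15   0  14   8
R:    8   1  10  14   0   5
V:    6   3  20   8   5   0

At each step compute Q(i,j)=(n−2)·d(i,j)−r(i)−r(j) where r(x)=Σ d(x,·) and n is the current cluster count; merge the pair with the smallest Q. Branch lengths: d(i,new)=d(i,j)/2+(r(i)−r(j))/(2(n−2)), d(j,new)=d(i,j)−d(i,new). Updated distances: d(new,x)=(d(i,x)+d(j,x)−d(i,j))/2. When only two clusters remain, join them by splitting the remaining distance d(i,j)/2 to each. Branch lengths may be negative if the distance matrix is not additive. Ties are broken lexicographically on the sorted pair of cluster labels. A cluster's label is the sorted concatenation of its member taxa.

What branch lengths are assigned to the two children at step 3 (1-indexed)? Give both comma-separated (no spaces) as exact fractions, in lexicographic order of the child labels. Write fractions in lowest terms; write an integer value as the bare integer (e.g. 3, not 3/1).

step 1: merge (D,J) at d=1, Q=-67; branch lengths D→-35/8, J→43/8; new cluster DJ
  updated: d(B,DJ)=7, d(DJ,Q)=19/2, d(DJ,R)=5, d(DJ,V)=11
step 2: merge (DJ,R) at d=5, Q=-99/2; branch lengths DJ→31/12, R→29/12; new cluster DJR
  updated: d(B,DJR)=5, d(DJR,Q)=37/4, d(DJR,V)=11/2
step 3: merge (B,DJR) at d=5, Q=-131/4; branch lengths B→53/16, DJR→27/16; new cluster BDJR
  updated: d(BDJR,Q)=65/8, d(BDJR,V)=13/4
step 4: merge (BDJR,Q) at d=65/8, Q=-155/8; branch lengths BDJR→27/16, Q→103/16; new cluster BDJQR
  updated: d(BDJQR,V)=25/16
step 5: merge (BDJQR,V) at d=25/16; branch lengths BDJQR→25/32, V→25/32; new cluster BDJQRV
final tree: (((B:53/16,((D:-35/8,J:43/8):31/12,R:29/12):27/16):27/16,Q:103/16):25/32,V:25/32)
total length: 331/16

53/16,27/16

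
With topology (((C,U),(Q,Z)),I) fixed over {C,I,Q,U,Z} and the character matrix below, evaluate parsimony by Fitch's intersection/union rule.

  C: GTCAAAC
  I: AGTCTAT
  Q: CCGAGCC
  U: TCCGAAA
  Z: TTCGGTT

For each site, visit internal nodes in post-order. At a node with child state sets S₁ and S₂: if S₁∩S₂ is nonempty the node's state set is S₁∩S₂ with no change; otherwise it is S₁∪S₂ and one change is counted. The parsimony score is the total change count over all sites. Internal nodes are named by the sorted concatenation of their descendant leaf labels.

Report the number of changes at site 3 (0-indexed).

site 0, node CU: C={G} ∪ U={T} → {G,T} (+1)
site 0, node QZ: Q={C} ∪ Z={T} → {C,T} (+1)
site 0, node CQUZ: CU={G,T} ∩ QZ={C,T} → {T} (+0)
site 0, node CIQUZ: CQUZ={T} ∪ I={A} → {A,T} (+1)
site 1, node CU: C={T} ∪ U={C} → {C,T} (+1)
site 1, node QZ: Q={C} ∪ Z={T} → {C,T} (+1)
site 1, node CQUZ: CU={C,T} ∩ QZ={C,T} → {C,T} (+0)
site 1, node CIQUZ: CQUZ={C,T} ∪ I={G} → {C,G,T} (+1)
site 2, node CU: C={C} ∩ U={C} → {C} (+0)
site 2, node QZ: Q={G} ∪ Z={C} → {C,G} (+1)
site 2, node CQUZ: CU={C} ∩ QZ={C,G} → {C} (+0)
site 2, node CIQUZ: CQUZ={C} ∪ I={T} → {C,T} (+1)
site 3, node CU: C={A} ∪ U={G} → {A,G} (+1)
site 3, node QZ: Q={A} ∪ Z={G} → {A,G} (+1)
site 3, node CQUZ: CU={A,G} ∩ QZ={A,G} → {A,G} (+0)
site 3, node CIQUZ: CQUZ={A,G} ∪ I={C} → {A,C,G} (+1)
site 4, node CU: C={A} ∩ U={A} → {A} (+0)
site 4, node QZ: Q={G} ∩ Z={G} → {G} (+0)
site 4, node CQUZ: CU={A} ∪ QZ={G} → {A,G} (+1)
site 4, node CIQUZ: CQUZ={A,G} ∪ I={T} → {A,G,T} (+1)
site 5, node CU: C={A} ∩ U={A} → {A} (+0)
site 5, node QZ: Q={C} ∪ Z={T} → {C,T} (+1)
site 5, node CQUZ: CU={A} ∪ QZ={C,T} → {A,C,T} (+1)
site 5, node CIQUZ: CQUZ={A,C,T} ∩ I={A} → {A} (+0)
site 6, node CU: C={C} ∪ U={A} → {A,C} (+1)
site 6, node QZ: Q={C} ∪ Z={T} → {C,T} (+1)
site 6, node CQUZ: CU={A,C} ∩ QZ={C,T} → {C} (+0)
site 6, node CIQUZ: CQUZ={C} ∪ I={T} → {C,T} (+1)
per-site changes: [3, 3, 2, 3, 2, 2, 3]; total = 18

3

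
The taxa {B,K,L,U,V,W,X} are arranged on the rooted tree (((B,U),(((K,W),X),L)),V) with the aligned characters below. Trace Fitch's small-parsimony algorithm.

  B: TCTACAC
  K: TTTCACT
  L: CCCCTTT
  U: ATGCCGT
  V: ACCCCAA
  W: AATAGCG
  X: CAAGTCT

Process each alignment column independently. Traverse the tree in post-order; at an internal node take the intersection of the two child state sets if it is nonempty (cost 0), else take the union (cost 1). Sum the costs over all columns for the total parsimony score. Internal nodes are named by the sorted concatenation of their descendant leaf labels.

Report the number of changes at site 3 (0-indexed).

3

site 0, node BU: B={T} ∪ U={A} → {A,T} (+1)
site 0, node KW: K={T} ∪ W={A} → {A,T} (+1)
site 0, node KWX: KW={A,T} ∪ X={C} → {A,C,T} (+1)
site 0, node KLWX: KWX={A,C,T} ∩ L={C} → {C} (+0)
site 0, node BKLUWX: BU={A,T} ∪ KLWX={C} → {A,C,T} (+1)
site 0, node BKLUVWX: BKLUWX={A,C,T} ∩ V={A} → {A} (+0)
site 1, node BU: B={C} ∪ U={T} → {C,T} (+1)
site 1, node KW: K={T} ∪ W={A} → {A,T} (+1)
site 1, node KWX: KW={A,T} ∩ X={A} → {A} (+0)
site 1, node KLWX: KWX={A} ∪ L={C} → {A,C} (+1)
site 1, node BKLUWX: BU={C,T} ∩ KLWX={A,C} → {C} (+0)
site 1, node BKLUVWX: BKLUWX={C} ∩ V={C} → {C} (+0)
site 2, node BU: B={T} ∪ U={G} → {G,T} (+1)
site 2, node KW: K={T} ∩ W={T} → {T} (+0)
site 2, node KWX: KW={T} ∪ X={A} → {A,T} (+1)
site 2, node KLWX: KWX={A,T} ∪ L={C} → {A,C,T} (+1)
site 2, node BKLUWX: BU={G,T} ∩ KLWX={A,C,T} → {T} (+0)
site 2, node BKLUVWX: BKLUWX={T} ∪ V={C} → {C,T} (+1)
site 3, node BU: B={A} ∪ U={C} → {A,C} (+1)
site 3, node KW: K={C} ∪ W={A} → {A,C} (+1)
site 3, node KWX: KW={A,C} ∪ X={G} → {A,C,G} (+1)
site 3, node KLWX: KWX={A,C,G} ∩ L={C} → {C} (+0)
site 3, node BKLUWX: BU={A,C} ∩ KLWX={C} → {C} (+0)
site 3, node BKLUVWX: BKLUWX={C} ∩ V={C} → {C} (+0)
site 4, node BU: B={C} ∩ U={C} → {C} (+0)
site 4, node KW: K={A} ∪ W={G} → {A,G} (+1)
site 4, node KWX: KW={A,G} ∪ X={T} → {A,G,T} (+1)
site 4, node KLWX: KWX={A,G,T} ∩ L={T} → {T} (+0)
site 4, node BKLUWX: BU={C} ∪ KLWX={T} → {C,T} (+1)
site 4, node BKLUVWX: BKLUWX={C,T} ∩ V={C} → {C} (+0)
site 5, node BU: B={A} ∪ U={G} → {A,G} (+1)
site 5, node KW: K={C} ∩ W={C} → {C} (+0)
site 5, node KWX: KW={C} ∩ X={C} → {C} (+0)
site 5, node KLWX: KWX={C} ∪ L={T} → {C,T} (+1)
site 5, node BKLUWX: BU={A,G} ∪ KLWX={C,T} → {A,C,G,T} (+1)
site 5, node BKLUVWX: BKLUWX={A,C,G,T} ∩ V={A} → {A} (+0)
site 6, node BU: B={C} ∪ U={T} → {C,T} (+1)
site 6, node KW: K={T} ∪ W={G} → {G,T} (+1)
site 6, node KWX: KW={G,T} ∩ X={T} → {T} (+0)
site 6, node KLWX: KWX={T} ∩ L={T} → {T} (+0)
site 6, node BKLUWX: BU={C,T} ∩ KLWX={T} → {T} (+0)
site 6, node BKLUVWX: BKLUWX={T} ∪ V={A} → {A,T} (+1)
per-site changes: [4, 3, 4, 3, 3, 3, 3]; total = 23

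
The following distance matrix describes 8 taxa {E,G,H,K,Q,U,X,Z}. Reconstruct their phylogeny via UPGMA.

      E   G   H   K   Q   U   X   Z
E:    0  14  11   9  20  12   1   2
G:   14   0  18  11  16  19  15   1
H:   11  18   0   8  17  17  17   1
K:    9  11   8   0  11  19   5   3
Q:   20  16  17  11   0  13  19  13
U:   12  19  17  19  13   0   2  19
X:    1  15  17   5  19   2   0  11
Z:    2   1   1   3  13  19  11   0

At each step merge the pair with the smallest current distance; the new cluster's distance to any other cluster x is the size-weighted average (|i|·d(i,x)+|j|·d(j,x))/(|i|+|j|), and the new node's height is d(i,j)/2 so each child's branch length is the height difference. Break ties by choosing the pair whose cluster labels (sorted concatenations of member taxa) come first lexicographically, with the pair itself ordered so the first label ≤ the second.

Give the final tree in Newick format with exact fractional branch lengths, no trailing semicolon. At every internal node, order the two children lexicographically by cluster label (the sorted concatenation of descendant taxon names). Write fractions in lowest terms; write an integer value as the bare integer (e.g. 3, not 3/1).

(((((E:1/2,X:1/2):3,K:7/2):7/6,(G:1/2,Z:1/2):25/6):5/6,H:11/2):13/6,(Q:13/2,U:13/2):7/6)

1. join E+X (d=1) ⇒ EX; edges |E|=1/2, |X|=1/2
  updated: d(EX,G)=29/2, d(EX,H)=14, d(EX,K)=7, d(EX,Q)=39/2, d(EX,U)=7, d(EX,Z)=13/2
2. join G+Z (d=1) ⇒ GZ; edges |G|=1/2, |Z|=1/2
  updated: d(EX,GZ)=21/2, d(GZ,H)=19/2, d(GZ,K)=7, d(GZ,Q)=29/2, d(GZ,U)=19
3. join EX+K (d=7) ⇒ EKX; edges |EX|=3, |K|=7/2
  updated: d(EKX,GZ)=28/3, d(EKX,H)=12, d(EKX,Q)=50/3, d(EKX,U)=11
4. join EKX+GZ (d=28/3) ⇒ EGKXZ; edges |EKX|=7/6, |GZ|=25/6
  updated: d(EGKXZ,H)=11, d(EGKXZ,Q)=79/5, d(EGKXZ,U)=71/5
5. join EGKXZ+H (d=11) ⇒ EGHKXZ; edges |EGKXZ|=5/6, |H|=11/2
  updated: d(EGHKXZ,Q)=16, d(EGHKXZ,U)=44/3
6. join Q+U (d=13) ⇒ QU; edges |Q|=13/2, |U|=13/2
  updated: d(EGHKXZ,QU)=46/3
7. join EGHKXZ+QU (d=46/3) ⇒ EGHKQUXZ; edges |EGHKXZ|=13/6, |QU|=7/6
final tree: (((((E:1/2,X:1/2):3,K:7/2):7/6,(G:1/2,Z:1/2):25/6):5/6,H:11/2):13/6,(Q:13/2,U:13/2):7/6)
total length: 73/2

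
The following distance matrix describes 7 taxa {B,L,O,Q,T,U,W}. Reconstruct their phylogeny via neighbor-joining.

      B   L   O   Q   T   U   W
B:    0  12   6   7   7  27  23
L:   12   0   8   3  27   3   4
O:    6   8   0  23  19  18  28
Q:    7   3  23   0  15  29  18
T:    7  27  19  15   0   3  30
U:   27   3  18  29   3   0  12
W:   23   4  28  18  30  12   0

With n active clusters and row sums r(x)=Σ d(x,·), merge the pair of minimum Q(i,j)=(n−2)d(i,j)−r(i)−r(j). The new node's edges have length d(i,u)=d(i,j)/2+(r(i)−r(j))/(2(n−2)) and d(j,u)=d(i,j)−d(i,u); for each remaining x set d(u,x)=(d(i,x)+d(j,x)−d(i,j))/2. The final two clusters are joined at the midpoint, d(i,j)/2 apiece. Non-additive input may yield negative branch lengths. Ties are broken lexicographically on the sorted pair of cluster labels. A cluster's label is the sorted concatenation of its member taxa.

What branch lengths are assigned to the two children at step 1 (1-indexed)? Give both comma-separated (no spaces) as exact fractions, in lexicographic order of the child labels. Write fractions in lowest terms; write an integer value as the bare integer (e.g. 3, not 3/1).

1. join T+U (d=3, Q=-178) ⇒ TU; edges |T|=12/5, |U|=3/5
  updated: d(B,TU)=31/2, d(L,TU)=27/2, d(O,TU)=17, d(Q,TU)=41/2, d(TU,W)=39/2
2. join B+O (d=6, Q=-243/2) ⇒ BO; edges |B|=11/16, |O|=85/16
  updated: d(BO,L)=7, d(BO,Q)=12, d(BO,TU)=53/4, d(BO,W)=45/2
3. join BO+TU (d=53/4, Q=-327/4) ⇒ BOTU; edges |BO|=37/8, |TU|=69/8
  updated: d(BOTU,L)=29/8, d(BOTU,Q)=77/8, d(BOTU,W)=115/8
4. join BOTU+Q (d=77/8, Q=-39) ⇒ BOQTU; edges |BOTU|=65/16, |Q|=89/16
  updated: d(BOQTU,L)=-3/2, d(BOQTU,W)=91/8
5. join BOQTU+L (d=-3/2, Q=-111/8) ⇒ BLOQTU; edges |BOQTU|=47/16, |L|=-71/16
  updated: d(BLOQTU,W)=135/16
6. join BLOQTU+W (d=135/16) ⇒ BLOQTUW; edges |BLOQTU|=135/32, |W|=135/32
final tree: (((((B:11/16,O:85/16):37/8,(T:12/5,U:3/5):69/8):65/16,Q:89/16):47/16,L:-71/16):135/32,W:135/32)
total length: 621/16

12/5,3/5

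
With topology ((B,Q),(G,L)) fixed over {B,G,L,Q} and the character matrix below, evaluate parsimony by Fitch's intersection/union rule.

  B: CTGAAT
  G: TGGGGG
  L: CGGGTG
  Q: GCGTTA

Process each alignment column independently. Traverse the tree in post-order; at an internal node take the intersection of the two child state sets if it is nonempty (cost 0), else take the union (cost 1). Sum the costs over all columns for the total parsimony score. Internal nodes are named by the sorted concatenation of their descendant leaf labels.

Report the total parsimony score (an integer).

10

[col 0] BQ: children B:{C}, Q:{G} ∪→ {C,G}; cost 1
[col 0] GL: children G:{T}, L:{C} ∪→ {C,T}; cost 1
[col 0] BGLQ: children BQ:{C,G}, GL:{C,T} ∩→ {C}; cost 0
[col 1] BQ: children B:{T}, Q:{C} ∪→ {C,T}; cost 1
[col 1] GL: children G:{G}, L:{G} ∩→ {G}; cost 0
[col 1] BGLQ: children BQ:{C,T}, GL:{G} ∪→ {C,G,T}; cost 1
[col 2] BQ: children B:{G}, Q:{G} ∩→ {G}; cost 0
[col 2] GL: children G:{G}, L:{G} ∩→ {G}; cost 0
[col 2] BGLQ: children BQ:{G}, GL:{G} ∩→ {G}; cost 0
[col 3] BQ: children B:{A}, Q:{T} ∪→ {A,T}; cost 1
[col 3] GL: children G:{G}, L:{G} ∩→ {G}; cost 0
[col 3] BGLQ: children BQ:{A,T}, GL:{G} ∪→ {A,G,T}; cost 1
[col 4] BQ: children B:{A}, Q:{T} ∪→ {A,T}; cost 1
[col 4] GL: children G:{G}, L:{T} ∪→ {G,T}; cost 1
[col 4] BGLQ: children BQ:{A,T}, GL:{G,T} ∩→ {T}; cost 0
[col 5] BQ: children B:{T}, Q:{A} ∪→ {A,T}; cost 1
[col 5] GL: children G:{G}, L:{G} ∩→ {G}; cost 0
[col 5] BGLQ: children BQ:{A,T}, GL:{G} ∪→ {A,G,T}; cost 1
per-site changes: [2, 2, 0, 2, 2, 2]; total = 10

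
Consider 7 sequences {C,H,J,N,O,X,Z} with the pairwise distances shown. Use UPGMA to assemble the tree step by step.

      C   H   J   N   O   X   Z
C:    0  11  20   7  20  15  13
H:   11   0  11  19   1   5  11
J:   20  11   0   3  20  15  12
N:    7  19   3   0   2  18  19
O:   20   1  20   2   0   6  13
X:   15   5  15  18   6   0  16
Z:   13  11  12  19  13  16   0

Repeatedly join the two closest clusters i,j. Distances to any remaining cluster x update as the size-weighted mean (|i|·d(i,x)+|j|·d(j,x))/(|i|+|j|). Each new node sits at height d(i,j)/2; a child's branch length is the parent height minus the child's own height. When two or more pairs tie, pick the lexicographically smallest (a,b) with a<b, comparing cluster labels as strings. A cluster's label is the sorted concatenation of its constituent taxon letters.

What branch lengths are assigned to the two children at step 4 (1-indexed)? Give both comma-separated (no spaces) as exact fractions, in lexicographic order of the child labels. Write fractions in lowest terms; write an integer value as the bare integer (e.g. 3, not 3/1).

iteration 1: select H,O (d=1); attach at lengths (1/2, 1/2); label the merged cluster HO
  updated: d(C,HO)=31/2, d(HO,J)=31/2, d(HO,N)=21/2, d(HO,X)=11/2, d(HO,Z)=12
iteration 2: select J,N (d=3); attach at lengths (3/2, 3/2); label the merged cluster JN
  updated: d(C,JN)=27/2, d(HO,JN)=13, d(JN,X)=33/2, d(JN,Z)=31/2
iteration 3: select HO,X (d=11/2); attach at lengths (9/4, 11/4); label the merged cluster HOX
  updated: d(C,HOX)=46/3, d(HOX,JN)=85/6, d(HOX,Z)=40/3
iteration 4: select C,Z (d=13); attach at lengths (13/2, 13/2); label the merged cluster CZ
  updated: d(CZ,HOX)=43/3, d(CZ,JN)=29/2
iteration 5: select HOX,JN (d=85/6); attach at lengths (13/3, 67/12); label the merged cluster HJNOX
  updated: d(CZ,HJNOX)=72/5
iteration 6: select CZ,HJNOX (d=72/5); attach at lengths (7/10, 7/60); label the merged cluster CHJNOXZ
final tree: ((C:13/2,Z:13/2):7/10,(((H:1/2,O:1/2):9/4,X:11/4):13/3,(J:3/2,N:3/2):67/12):7/60)
total length: 491/15

13/2,13/2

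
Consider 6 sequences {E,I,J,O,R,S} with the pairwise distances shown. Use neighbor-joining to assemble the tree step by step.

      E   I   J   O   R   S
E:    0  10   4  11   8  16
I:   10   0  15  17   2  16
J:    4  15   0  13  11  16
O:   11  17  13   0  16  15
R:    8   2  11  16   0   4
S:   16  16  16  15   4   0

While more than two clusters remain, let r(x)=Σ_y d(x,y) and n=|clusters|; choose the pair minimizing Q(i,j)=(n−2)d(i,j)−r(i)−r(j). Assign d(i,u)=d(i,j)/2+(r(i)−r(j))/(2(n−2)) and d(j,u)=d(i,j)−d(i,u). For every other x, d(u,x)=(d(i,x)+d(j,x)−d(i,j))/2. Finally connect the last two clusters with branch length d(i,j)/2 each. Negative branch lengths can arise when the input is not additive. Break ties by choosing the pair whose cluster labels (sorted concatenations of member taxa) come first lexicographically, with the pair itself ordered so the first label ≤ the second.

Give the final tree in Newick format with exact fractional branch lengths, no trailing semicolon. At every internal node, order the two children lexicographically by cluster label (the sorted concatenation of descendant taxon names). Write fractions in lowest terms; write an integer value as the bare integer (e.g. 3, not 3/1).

(((E:1,J:3):23/8,((I:27/8,R:-11/8):31/12,S:77/12):29/8):57/16,O:57/16)

1. join I+R (d=2, Q=-93) ⇒ IR; edges |I|=27/8, |R|=-11/8
  updated: d(E,IR)=8, d(IR,J)=12, d(IR,O)=31/2, d(IR,S)=9
2. join IR+S (d=9, Q=-147/2) ⇒ IRS; edges |IR|=31/12, |S|=77/12
  updated: d(E,IRS)=15/2, d(IRS,J)=19/2, d(IRS,O)=43/4
3. join E+J (d=4, Q=-41) ⇒ EJ; edges |E|=1, |J|=3
  updated: d(EJ,IRS)=13/2, d(EJ,O)=10
4. join EJ+IRS (d=13/2, Q=-109/4) ⇒ EIJRS; edges |EJ|=23/8, |IRS|=29/8
  updated: d(EIJRS,O)=57/8
5. join EIJRS+O (d=57/8) ⇒ EIJORS; edges |EIJRS|=57/16, |O|=57/16
final tree: (((E:1,J:3):23/8,((I:27/8,R:-11/8):31/12,S:77/12):29/8):57/16,O:57/16)
total length: 229/8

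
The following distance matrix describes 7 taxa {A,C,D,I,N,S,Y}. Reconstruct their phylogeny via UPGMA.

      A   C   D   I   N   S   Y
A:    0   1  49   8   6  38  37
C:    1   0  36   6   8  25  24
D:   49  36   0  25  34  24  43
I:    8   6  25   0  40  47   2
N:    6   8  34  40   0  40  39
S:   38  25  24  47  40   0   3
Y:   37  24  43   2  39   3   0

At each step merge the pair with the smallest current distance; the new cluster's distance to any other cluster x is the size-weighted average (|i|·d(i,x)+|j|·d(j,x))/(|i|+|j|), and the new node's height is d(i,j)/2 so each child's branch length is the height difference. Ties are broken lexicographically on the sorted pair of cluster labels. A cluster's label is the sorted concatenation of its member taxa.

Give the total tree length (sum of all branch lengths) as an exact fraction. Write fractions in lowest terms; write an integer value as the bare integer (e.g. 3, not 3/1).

iteration 1: select A,C (d=1); attach at lengths (1/2, 1/2); label the merged cluster AC
  updated: d(AC,D)=85/2, d(AC,I)=7, d(AC,N)=7, d(AC,S)=63/2, d(AC,Y)=61/2
iteration 2: select I,Y (d=2); attach at lengths (1, 1); label the merged cluster IY
  updated: d(AC,IY)=75/4, d(D,IY)=34, d(IY,N)=79/2, d(IY,S)=25
iteration 3: select AC,N (d=7); attach at lengths (3, 7/2); label the merged cluster ACN
  updated: d(ACN,D)=119/3, d(ACN,IY)=77/3, d(ACN,S)=103/3
iteration 4: select D,S (d=24); attach at lengths (12, 12); label the merged cluster DS
  updated: d(ACN,DS)=37, d(DS,IY)=59/2
iteration 5: select ACN,IY (d=77/3); attach at lengths (28/3, 71/6); label the merged cluster ACINY
  updated: d(ACINY,DS)=34
iteration 6: select ACINY,DS (d=34); attach at lengths (25/6, 5); label the merged cluster ACDINSY
final tree: ((((A:1/2,C:1/2):3,N:7/2):28/3,(I:1,Y:1):71/6):25/6,(D:12,S:12):5)
total length: 383/6

383/6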